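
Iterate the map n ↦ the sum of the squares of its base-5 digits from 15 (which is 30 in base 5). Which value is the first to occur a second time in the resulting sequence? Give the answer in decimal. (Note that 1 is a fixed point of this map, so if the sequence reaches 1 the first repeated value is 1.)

13

15 = (3,0)_5 → 3² + 0² = 9 + 0 = 9
9 = (1,4)_5 → 1² + 4² = 1 + 16 = 17
17 = (3,2)_5 → 3² + 2² = 9 + 4 = 13
13 = (2,3)_5 → 2² + 3² = 4 + 9 = 13  — 13 already appeared earlier.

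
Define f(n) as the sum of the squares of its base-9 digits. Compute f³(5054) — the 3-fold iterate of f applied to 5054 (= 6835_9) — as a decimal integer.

5054 = (6,8,3,5)_9 → 6² + 8² + 3² + 5² = 36 + 64 + 9 + 25 = 134
134 = (1,5,8)_9 → 1² + 5² + 8² = 1 + 25 + 64 = 90
90 = (1,1,0)_9 → 1² + 1² + 0² = 1 + 1 + 0 = 2

2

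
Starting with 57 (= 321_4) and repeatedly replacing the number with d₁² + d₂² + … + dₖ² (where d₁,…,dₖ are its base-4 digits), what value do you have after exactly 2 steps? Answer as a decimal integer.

13

57 = (3,2,1)_4 → 3² + 2² + 1² = 9 + 4 + 1 = 14
14 = (3,2)_4 → 3² + 2² = 9 + 4 = 13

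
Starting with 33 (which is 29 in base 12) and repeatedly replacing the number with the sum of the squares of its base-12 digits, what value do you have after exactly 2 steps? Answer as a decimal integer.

50

33 = (2,9)_12 → 2² + 9² = 85
85 = (7,1)_12 → 7² + 1² = 50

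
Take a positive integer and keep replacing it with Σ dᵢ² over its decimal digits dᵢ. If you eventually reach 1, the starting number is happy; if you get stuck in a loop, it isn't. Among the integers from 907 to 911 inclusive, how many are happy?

2

907: 907 → 130 → 10 → 1  (reaches 1)
908: 908 → 145 → 42 → 20 → 4 → 16 → 37 → 58 → 89 → 145  (repeats 145)
909: 909 → 162 → 41 → 17 → 50 → 25 → 29 → 85 → 89 → 145 → 42 → 20 → 4 → 16 → 37 → 58 → 89  (repeats 89)
910: 910 → 82 → 68 → 100 → 1  (reaches 1)
911: 911 → 83 → 73 → 58 → 89 → 145 → 42 → 20 → 4 → 16 → 37 → 58  (repeats 58)
happy: 907, 910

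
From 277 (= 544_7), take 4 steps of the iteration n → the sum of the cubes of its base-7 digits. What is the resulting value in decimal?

277 = (5,4,4)_7 → 5³ + 4³ + 4³ = 253
253 = (5,1,1)_7 → 5³ + 1³ + 1³ = 127
127 = (2,4,1)_7 → 2³ + 4³ + 1³ = 73
73 = (1,3,3)_7 → 1³ + 3³ + 3³ = 55

55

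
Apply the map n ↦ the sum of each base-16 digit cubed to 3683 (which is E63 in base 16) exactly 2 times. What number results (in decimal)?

3683 = (14,6,3)_16 → 14³ + 6³ + 3³ = 2744 + 216 + 27 = 2987
2987 = (11,10,11)_16 → 11³ + 10³ + 11³ = 1331 + 1000 + 1331 = 3662

3662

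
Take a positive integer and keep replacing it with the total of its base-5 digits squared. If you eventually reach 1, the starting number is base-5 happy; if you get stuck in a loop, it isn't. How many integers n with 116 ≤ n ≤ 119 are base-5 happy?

116: 116 → 26 → 2 → 4 → 16 → 10 → 4  (repeats 4)
117: 117 → 29 → 17 → 13 → 13  (repeats 13)
118: 118 → 34 → 18 → 18  (repeats 18)
119: 119 → 41 → 11 → 5 → 1  (reaches 1)
base-5 happy: 119

1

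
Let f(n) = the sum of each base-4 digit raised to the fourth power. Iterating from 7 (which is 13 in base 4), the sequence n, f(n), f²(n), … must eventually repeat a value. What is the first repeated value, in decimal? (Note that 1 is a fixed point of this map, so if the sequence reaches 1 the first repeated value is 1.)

1

7 = (1,3)_4 → 1⁴ + 3⁴ = 1 + 81 = 82
82 = (1,1,0,2)_4 → 1⁴ + 1⁴ + 0⁴ + 2⁴ = 1 + 1 + 0 + 16 = 18
18 = (1,0,2)_4 → 1⁴ + 0⁴ + 2⁴ = 1 + 0 + 16 = 17
17 = (1,0,1)_4 → 1⁴ + 0⁴ + 1⁴ = 1 + 0 + 1 = 2
2 = (2)_4 → 2⁴ = 16
16 = (1,0,0)_4 → 1⁴ + 0⁴ + 0⁴ = 1 + 0 + 0 = 1  — reached the fixed point 1.
1 → 1, so 1 is the first repeated value.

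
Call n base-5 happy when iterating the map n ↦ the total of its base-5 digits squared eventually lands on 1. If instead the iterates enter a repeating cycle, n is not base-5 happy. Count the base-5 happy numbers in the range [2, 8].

2

2: 2 → 4 → 16 → 10 → 4  (repeats 4)
3: 3 → 9 → 17 → 13 → 13  (repeats 13)
4: 4 → 16 → 10 → 4  (repeats 4)
5: 5 → 1  (reaches 1)
6: 6 → 2 → 4 → 16 → 10 → 4  (repeats 4)
7: 7 → 5 → 1  (reaches 1)
8: 8 → 10 → 4 → 16 → 10  (repeats 10)
base-5 happy: 5, 7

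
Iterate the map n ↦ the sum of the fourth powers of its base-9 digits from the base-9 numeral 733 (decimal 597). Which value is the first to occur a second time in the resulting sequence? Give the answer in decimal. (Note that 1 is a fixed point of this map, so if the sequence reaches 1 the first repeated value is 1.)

1

597 = (7,3,3)_9 → 2563
2563 = (3,4,5,7)_9 → 3363
3363 = (4,5,4,6)_9 → 2433
2433 = (3,3,0,3)_9 → 243
243 = (3,0,0)_9 → 81
81 = (1,0,0)_9 → 1  — reached the fixed point 1.
1 → 1, so 1 is the first repeated value.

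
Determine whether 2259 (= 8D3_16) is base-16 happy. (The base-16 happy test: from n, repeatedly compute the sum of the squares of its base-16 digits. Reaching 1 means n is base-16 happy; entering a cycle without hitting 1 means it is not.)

2259 = (8,13,3)_16 → 8² + 13² + 3² = 242
242 = (15,2)_16 → 15² + 2² = 229
229 = (14,5)_16 → 14² + 5² = 221
221 = (13,13)_16 → 13² + 13² = 338
338 = (1,5,2)_16 → 1² + 5² + 2² = 30
30 = (1,14)_16 → 1² + 14² = 197
197 = (12,5)_16 → 12² + 5² = 169
169 = (10,9)_16 → 10² + 9² = 181
181 = (11,5)_16 → 11² + 5² = 146
146 = (9,2)_16 → 9² + 2² = 85
85 = (5,5)_16 → 5² + 5² = 50
50 = (3,2)_16 → 3² + 2² = 13
13 = (13)_16 → 13² = 169  — 169 already seen; the sequence cycles without reaching 1.

not base-16 happy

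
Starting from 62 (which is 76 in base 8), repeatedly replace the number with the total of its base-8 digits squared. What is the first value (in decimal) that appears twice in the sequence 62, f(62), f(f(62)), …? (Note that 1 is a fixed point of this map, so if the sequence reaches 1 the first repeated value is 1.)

25

62 = (7,6)_8 → 7² + 6² = 49 + 36 = 85
85 = (1,2,5)_8 → 1² + 2² + 5² = 1 + 4 + 25 = 30
30 = (3,6)_8 → 3² + 6² = 9 + 36 = 45
45 = (5,5)_8 → 5² + 5² = 25 + 25 = 50
50 = (6,2)_8 → 6² + 2² = 36 + 4 = 40
40 = (5,0)_8 → 5² + 0² = 25 + 0 = 25
25 = (3,1)_8 → 3² + 1² = 9 + 1 = 10
10 = (1,2)_8 → 1² + 2² = 1 + 4 = 5
5 = (5)_8 → 5² = 25  — 25 already appeared earlier.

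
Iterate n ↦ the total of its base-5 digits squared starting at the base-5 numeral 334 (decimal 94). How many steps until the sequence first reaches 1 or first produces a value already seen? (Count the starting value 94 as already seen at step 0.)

3

94 = (3,3,4)_5 → 3² + 3² + 4² = 34
34 = (1,1,4)_5 → 1² + 1² + 4² = 18
18 = (3,3)_5 → 3² + 3² = 18  — 18 repeats.
That took 3 steps.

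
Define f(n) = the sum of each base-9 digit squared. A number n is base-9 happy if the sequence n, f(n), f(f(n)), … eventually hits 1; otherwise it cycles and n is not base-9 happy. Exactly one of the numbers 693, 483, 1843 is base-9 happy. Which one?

693: 693 → 89 → 65 → 53 → 89  — repeats 89 (not base-9 happy)
483: 483 → 125 → 81 → 1  — reaches 1 (base-9 happy)
1843: 1843 → 105 → 41 → 41  — repeats 41 (not base-9 happy)

483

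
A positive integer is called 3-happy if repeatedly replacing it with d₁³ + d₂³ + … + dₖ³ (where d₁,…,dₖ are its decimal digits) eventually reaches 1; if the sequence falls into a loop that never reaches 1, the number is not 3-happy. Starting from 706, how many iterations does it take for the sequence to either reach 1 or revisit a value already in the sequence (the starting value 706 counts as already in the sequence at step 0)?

706 → 7³ + 0³ + 6³ = 343 + 0 + 216 = 559
559 → 5³ + 5³ + 9³ = 125 + 125 + 729 = 979
979 → 9³ + 7³ + 9³ = 729 + 343 + 729 = 1801
1801 → 1³ + 8³ + 0³ + 1³ = 1 + 512 + 0 + 1 = 514
514 → 5³ + 1³ + 4³ = 125 + 1 + 64 = 190
190 → 1³ + 9³ + 0³ = 1 + 729 + 0 = 730
730 → 7³ + 3³ + 0³ = 343 + 27 + 0 = 370
370 → 3³ + 7³ + 0³ = 27 + 343 + 0 = 370  — 370 repeats.
That took 8 steps.

8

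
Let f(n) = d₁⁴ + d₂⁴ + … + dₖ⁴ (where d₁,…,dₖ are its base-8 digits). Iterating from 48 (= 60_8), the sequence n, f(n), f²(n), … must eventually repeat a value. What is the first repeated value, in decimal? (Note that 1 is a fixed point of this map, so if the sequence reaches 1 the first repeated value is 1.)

48 = (6,0)_8 → 6⁴ + 0⁴ = 1296 + 0 = 1296
1296 = (2,4,2,0)_8 → 2⁴ + 4⁴ + 2⁴ + 0⁴ = 16 + 256 + 16 + 0 = 288
288 = (4,4,0)_8 → 4⁴ + 4⁴ + 0⁴ = 256 + 256 + 0 = 512
512 = (1,0,0,0)_8 → 1⁴ + 0⁴ + 0⁴ + 0⁴ = 1 + 0 + 0 + 0 = 1  — reached the fixed point 1.
1 → 1, so 1 is the first repeated value.

1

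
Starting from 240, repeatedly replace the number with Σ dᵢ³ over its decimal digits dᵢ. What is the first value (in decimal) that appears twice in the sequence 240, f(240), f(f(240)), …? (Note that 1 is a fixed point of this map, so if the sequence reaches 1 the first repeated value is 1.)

240 → 2³ + 4³ + 0³ = 8 + 64 + 0 = 72
72 → 7³ + 2³ = 343 + 8 = 351
351 → 3³ + 5³ + 1³ = 27 + 125 + 1 = 153
153 → 1³ + 5³ + 3³ = 1 + 125 + 27 = 153  — 153 already appeared earlier.

153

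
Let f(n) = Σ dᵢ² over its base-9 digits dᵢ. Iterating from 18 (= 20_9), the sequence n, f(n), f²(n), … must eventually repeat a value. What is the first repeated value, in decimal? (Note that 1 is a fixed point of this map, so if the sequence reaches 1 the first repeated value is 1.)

18 = (2,0)_9 → 4
4 = (4)_9 → 16
16 = (1,7)_9 → 50
50 = (5,5)_9 → 50  — 50 already appeared earlier.

50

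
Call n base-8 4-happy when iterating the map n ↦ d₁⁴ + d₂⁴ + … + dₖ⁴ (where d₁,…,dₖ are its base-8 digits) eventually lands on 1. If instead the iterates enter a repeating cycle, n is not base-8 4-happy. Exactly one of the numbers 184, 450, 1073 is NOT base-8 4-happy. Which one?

1073

184: 184 → 2417 → 2178 → 288 → 512 → 1  — reaches 1 (base-8 4-happy)
450: 450 → 2417 → 2178 → 288 → 512 → 1  — reaches 1 (base-8 4-happy)
1073: 1073 → 1313 → 529 → 18 → 32 → 256 → 256  — repeats 256 (not base-8 4-happy)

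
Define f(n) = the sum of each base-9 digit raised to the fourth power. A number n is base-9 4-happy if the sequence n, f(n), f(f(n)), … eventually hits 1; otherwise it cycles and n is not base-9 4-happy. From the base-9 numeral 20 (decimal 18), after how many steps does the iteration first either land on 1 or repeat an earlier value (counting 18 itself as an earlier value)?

15

18 = (2,0)_9 → 16
16 = (1,7)_9 → 2402
2402 = (3,2,5,8)_9 → 4818
4818 = (6,5,4,3)_9 → 2258
2258 = (3,0,7,8)_9 → 6578
6578 = (1,0,0,1,8)_9 → 4098
4098 = (5,5,5,3)_9 → 1956
1956 = (2,6,1,3)_9 → 1394
1394 = (1,8,1,8)_9 → 8194
8194 = (1,2,2,1,4)_9 → 290
290 = (3,5,2)_9 → 722
722 = (8,8,2)_9 → 8208
8208 = (1,2,2,3,0)_9 → 114
114 = (1,3,6)_9 → 1378
1378 = (1,8,0,1)_9 → 4098  — 4098 repeats.
That took 15 steps.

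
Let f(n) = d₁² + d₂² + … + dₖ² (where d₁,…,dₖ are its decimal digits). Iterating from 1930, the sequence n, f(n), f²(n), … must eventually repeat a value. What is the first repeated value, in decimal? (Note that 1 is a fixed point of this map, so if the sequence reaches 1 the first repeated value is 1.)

1930 → 91
91 → 82
82 → 68
68 → 100
100 → 1  — reached the fixed point 1.
1 → 1, so 1 is the first repeated value.

1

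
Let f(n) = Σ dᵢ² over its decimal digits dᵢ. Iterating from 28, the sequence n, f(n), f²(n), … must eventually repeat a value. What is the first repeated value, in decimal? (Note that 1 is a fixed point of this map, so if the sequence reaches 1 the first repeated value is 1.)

1

28 → 2² + 8² = 68
68 → 6² + 8² = 100
100 → 1² + 0² + 0² = 1  — reached the fixed point 1.
1 → 1, so 1 is the first repeated value.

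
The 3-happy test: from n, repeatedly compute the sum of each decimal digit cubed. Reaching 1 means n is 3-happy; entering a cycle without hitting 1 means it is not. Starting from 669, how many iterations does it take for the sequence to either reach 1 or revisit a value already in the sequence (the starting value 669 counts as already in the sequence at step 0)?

13

669 → 1161
1161 → 219
219 → 738
738 → 882
882 → 1032
1032 → 36
36 → 243
243 → 99
99 → 1458
1458 → 702
702 → 351
351 → 153
153 → 153  — 153 repeats.
That took 13 steps.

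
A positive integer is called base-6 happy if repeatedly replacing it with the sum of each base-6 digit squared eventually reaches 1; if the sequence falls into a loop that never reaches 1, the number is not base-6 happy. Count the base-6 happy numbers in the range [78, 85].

78: 78 → 5 → 25 → 17 → 29 → 41 → 26 → 20 → 13 → 5  — not base-6 happy
79: 79 → 6 → 1  — base-6 happy
80: 80 → 9 → 10 → 17 → 29 → 41 → 26 → 20 → 13 → 5 → 25 → 17  — not base-6 happy
81: 81 → 14 → 8 → 5 → 25 → 17 → 29 → 41 → 26 → 20 → 13 → 5  — not base-6 happy
82: 82 → 21 → 18 → 9 → 10 → 17 → 29 → 41 → 26 → 20 → 13 → 5 → 25 → 17  — not base-6 happy
83: 83 → 30 → 25 → 17 → 29 → 41 → 26 → 20 → 13 → 5 → 25  — not base-6 happy
84: 84 → 8 → 5 → 25 → 17 → 29 → 41 → 26 → 20 → 13 → 5  — not base-6 happy
85: 85 → 9 → 10 → 17 → 29 → 41 → 26 → 20 → 13 → 5 → 25 → 17  — not base-6 happy
base-6 happy: 79

1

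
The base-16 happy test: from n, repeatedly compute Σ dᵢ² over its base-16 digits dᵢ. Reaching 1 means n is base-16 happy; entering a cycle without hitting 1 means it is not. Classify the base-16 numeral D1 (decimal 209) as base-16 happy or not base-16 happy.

209 = (13,1)_16 → 13² + 1² = 169 + 1 = 170
170 = (10,10)_16 → 10² + 10² = 100 + 100 = 200
200 = (12,8)_16 → 12² + 8² = 144 + 64 = 208
208 = (13,0)_16 → 13² + 0² = 169 + 0 = 169
169 = (10,9)_16 → 10² + 9² = 100 + 81 = 181
181 = (11,5)_16 → 11² + 5² = 121 + 25 = 146
146 = (9,2)_16 → 9² + 2² = 81 + 4 = 85
85 = (5,5)_16 → 5² + 5² = 25 + 25 = 50
50 = (3,2)_16 → 3² + 2² = 9 + 4 = 13
13 = (13)_16 → 13² = 169  — 169 already seen; the sequence cycles without reaching 1.

not base-16 happy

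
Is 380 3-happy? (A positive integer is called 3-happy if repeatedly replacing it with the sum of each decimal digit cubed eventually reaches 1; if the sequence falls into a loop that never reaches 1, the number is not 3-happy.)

380 → 539
539 → 881
881 → 1025
1025 → 134
134 → 92
92 → 737
737 → 713
713 → 371
371 → 371  — 371 already seen; the sequence cycles without reaching 1.

not 3-happy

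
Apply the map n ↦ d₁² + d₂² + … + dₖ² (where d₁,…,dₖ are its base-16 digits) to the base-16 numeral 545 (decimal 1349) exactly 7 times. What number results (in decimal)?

1

1349 = (5,4,5)_16 → 5² + 4² + 5² = 66
66 = (4,2)_16 → 4² + 2² = 20
20 = (1,4)_16 → 1² + 4² = 17
17 = (1,1)_16 → 1² + 1² = 2
2 = (2)_16 → 2² = 4
4 = (4)_16 → 4² = 16
16 = (1,0)_16 → 1² + 0² = 1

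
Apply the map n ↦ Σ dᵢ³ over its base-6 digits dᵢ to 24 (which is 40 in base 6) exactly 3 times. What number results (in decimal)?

81

24 = (4,0)_6 → 4³ + 0³ = 64
64 = (1,4,4)_6 → 1³ + 4³ + 4³ = 129
129 = (3,3,3)_6 → 3³ + 3³ + 3³ = 81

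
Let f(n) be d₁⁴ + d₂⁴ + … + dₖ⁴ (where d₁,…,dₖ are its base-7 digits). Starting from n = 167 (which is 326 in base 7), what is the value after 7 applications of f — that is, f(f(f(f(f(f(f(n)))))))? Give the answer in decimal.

803

167 = (3,2,6)_7 → 3⁴ + 2⁴ + 6⁴ = 81 + 16 + 1296 = 1393
1393 = (4,0,3,0)_7 → 4⁴ + 0⁴ + 3⁴ + 0⁴ = 256 + 0 + 81 + 0 = 337
337 = (6,6,1)_7 → 6⁴ + 6⁴ + 1⁴ = 1296 + 1296 + 1 = 2593
2593 = (1,0,3,6,3)_7 → 1⁴ + 0⁴ + 3⁴ + 6⁴ + 3⁴ = 1 + 0 + 81 + 1296 + 81 = 1459
1459 = (4,1,5,3)_7 → 4⁴ + 1⁴ + 5⁴ + 3⁴ = 256 + 1 + 625 + 81 = 963
963 = (2,5,4,4)_7 → 2⁴ + 5⁴ + 4⁴ + 4⁴ = 16 + 625 + 256 + 256 = 1153
1153 = (3,2,3,5)_7 → 3⁴ + 2⁴ + 3⁴ + 5⁴ = 81 + 16 + 81 + 625 = 803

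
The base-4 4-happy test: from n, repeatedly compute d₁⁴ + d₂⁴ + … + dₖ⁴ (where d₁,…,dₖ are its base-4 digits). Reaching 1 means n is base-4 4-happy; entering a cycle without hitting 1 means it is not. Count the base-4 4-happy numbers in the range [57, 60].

57: 57 → 98 → 33 → 17 → 2 → 16 → 1  — base-4 4-happy
58: 58 → 113 → 83 → 83  — not base-4 4-happy
59: 59 → 178 → 113 → 83 → 83  — not base-4 4-happy
60: 60 → 162 → 48 → 81 → 3 → 81  — not base-4 4-happy
base-4 4-happy: 57

1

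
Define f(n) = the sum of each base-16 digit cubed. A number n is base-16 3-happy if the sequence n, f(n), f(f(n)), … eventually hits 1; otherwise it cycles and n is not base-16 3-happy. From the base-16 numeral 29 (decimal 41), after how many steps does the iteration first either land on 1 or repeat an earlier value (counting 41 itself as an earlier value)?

4

41 = (2,9)_16 → 2³ + 9³ = 8 + 729 = 737
737 = (2,14,1)_16 → 2³ + 14³ + 1³ = 8 + 2744 + 1 = 2753
2753 = (10,12,1)_16 → 10³ + 12³ + 1³ = 1000 + 1728 + 1 = 2729
2729 = (10,10,9)_16 → 10³ + 10³ + 9³ = 1000 + 1000 + 729 = 2729  — 2729 repeats.
That took 4 steps.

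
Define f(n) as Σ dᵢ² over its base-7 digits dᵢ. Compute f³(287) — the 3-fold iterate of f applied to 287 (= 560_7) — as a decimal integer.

45

287 = (5,6,0)_7 → 61
61 = (1,1,5)_7 → 27
27 = (3,6)_7 → 45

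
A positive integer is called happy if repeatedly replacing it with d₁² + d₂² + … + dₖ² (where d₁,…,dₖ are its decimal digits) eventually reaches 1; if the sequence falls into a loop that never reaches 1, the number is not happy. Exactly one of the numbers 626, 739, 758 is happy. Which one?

626: 626 → 76 → 85 → 89 → 145 → 42 → 20 → 4 → 16 → 37 → 58 → 89  — repeats 89 (not happy)
739: 739 → 139 → 91 → 82 → 68 → 100 → 1  — reaches 1 (happy)
758: 758 → 138 → 74 → 65 → 61 → 37 → 58 → 89 → 145 → 42 → 20 → 4 → 16 → 37  — repeats 37 (not happy)

739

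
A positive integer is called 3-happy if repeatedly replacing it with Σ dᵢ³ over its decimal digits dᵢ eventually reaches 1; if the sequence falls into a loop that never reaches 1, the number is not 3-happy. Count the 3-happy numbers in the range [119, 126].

119: 119 → 731 → 371 → 371  (repeats 371)
120: 120 → 9 → 729 → 1080 → 513 → 153 → 153  (repeats 153)
121: 121 → 10 → 1  (reaches 1)
122: 122 → 17 → 344 → 155 → 251 → 134 → 92 → 737 → 713 → 371 → 371  (repeats 371)
123: 123 → 36 → 243 → 99 → 1458 → 702 → 351 → 153 → 153  (repeats 153)
124: 124 → 73 → 370 → 370  (repeats 370)
125: 125 → 134 → 92 → 737 → 713 → 371 → 371  (repeats 371)
126: 126 → 225 → 141 → 66 → 432 → 99 → 1458 → 702 → 351 → 153 → 153  (repeats 153)
3-happy: 121

1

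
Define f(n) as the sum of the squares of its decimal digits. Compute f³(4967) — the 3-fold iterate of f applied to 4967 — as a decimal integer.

117

4967 → 4² + 9² + 6² + 7² = 182
182 → 1² + 8² + 2² = 69
69 → 6² + 9² = 117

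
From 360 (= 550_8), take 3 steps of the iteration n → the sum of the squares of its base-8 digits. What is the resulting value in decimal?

25

360 = (5,5,0)_8 → 5² + 5² + 0² = 50
50 = (6,2)_8 → 6² + 2² = 40
40 = (5,0)_8 → 5² + 0² = 25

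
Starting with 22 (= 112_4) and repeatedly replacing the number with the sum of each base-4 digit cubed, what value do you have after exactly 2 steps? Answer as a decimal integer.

22 = (1,1,2)_4 → 10
10 = (2,2)_4 → 16

16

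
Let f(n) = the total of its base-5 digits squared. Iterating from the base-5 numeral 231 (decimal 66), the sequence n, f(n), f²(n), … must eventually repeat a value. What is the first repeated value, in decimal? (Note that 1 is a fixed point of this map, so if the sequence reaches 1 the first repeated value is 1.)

16

66 = (2,3,1)_5 → 14
14 = (2,4)_5 → 20
20 = (4,0)_5 → 16
16 = (3,1)_5 → 10
10 = (2,0)_5 → 4
4 = (4)_5 → 16  — 16 already appeared earlier.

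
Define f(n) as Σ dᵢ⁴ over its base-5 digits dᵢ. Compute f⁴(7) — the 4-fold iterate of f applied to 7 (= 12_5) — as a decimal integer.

7 = (1,2)_5 → 1⁴ + 2⁴ = 1 + 16 = 17
17 = (3,2)_5 → 3⁴ + 2⁴ = 81 + 16 = 97
97 = (3,4,2)_5 → 3⁴ + 4⁴ + 2⁴ = 81 + 256 + 16 = 353
353 = (2,4,0,3)_5 → 2⁴ + 4⁴ + 0⁴ + 3⁴ = 16 + 256 + 0 + 81 = 353

353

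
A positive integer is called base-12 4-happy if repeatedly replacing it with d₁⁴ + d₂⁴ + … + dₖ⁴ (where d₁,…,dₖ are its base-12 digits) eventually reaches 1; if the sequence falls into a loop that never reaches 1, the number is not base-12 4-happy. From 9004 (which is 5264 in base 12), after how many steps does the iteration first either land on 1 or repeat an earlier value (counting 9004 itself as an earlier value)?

10

9004 = (5,2,6,4)_12 → 5⁴ + 2⁴ + 6⁴ + 4⁴ = 2193
2193 = (1,3,2,9)_12 → 1⁴ + 3⁴ + 2⁴ + 9⁴ = 6659
6659 = (3,10,2,11)_12 → 3⁴ + 10⁴ + 2⁴ + 11⁴ = 24738
24738 = (1,2,3,9,6)_12 → 1⁴ + 2⁴ + 3⁴ + 9⁴ + 6⁴ = 7955
7955 = (4,7,2,11)_12 → 4⁴ + 7⁴ + 2⁴ + 11⁴ = 17314
17314 = (10,0,2,10)_12 → 10⁴ + 0⁴ + 2⁴ + 10⁴ = 20016
20016 = (11,7,0,0)_12 → 11⁴ + 7⁴ + 0⁴ + 0⁴ = 17042
17042 = (9,10,4,2)_12 → 9⁴ + 10⁴ + 4⁴ + 2⁴ = 16833
16833 = (9,8,10,9)_12 → 9⁴ + 8⁴ + 10⁴ + 9⁴ = 27218
27218 = (1,3,9,0,2)_12 → 1⁴ + 3⁴ + 9⁴ + 0⁴ + 2⁴ = 6659  — 6659 repeats.
That took 10 steps.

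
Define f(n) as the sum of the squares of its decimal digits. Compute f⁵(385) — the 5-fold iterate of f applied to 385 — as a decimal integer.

385 → 98
98 → 145
145 → 42
42 → 20
20 → 4

4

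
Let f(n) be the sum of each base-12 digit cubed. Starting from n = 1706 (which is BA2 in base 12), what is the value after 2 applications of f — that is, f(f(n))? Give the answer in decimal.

1404

1706 = (11,10,2)_12 → 11³ + 10³ + 2³ = 2339
2339 = (1,4,2,11)_12 → 1³ + 4³ + 2³ + 11³ = 1404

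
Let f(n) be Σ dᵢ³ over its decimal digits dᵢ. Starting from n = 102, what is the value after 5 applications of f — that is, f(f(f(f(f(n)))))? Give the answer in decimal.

153

102 → 1³ + 0³ + 2³ = 9
9 → 9³ = 729
729 → 7³ + 2³ + 9³ = 1080
1080 → 1³ + 0³ + 8³ + 0³ = 513
513 → 5³ + 1³ + 3³ = 153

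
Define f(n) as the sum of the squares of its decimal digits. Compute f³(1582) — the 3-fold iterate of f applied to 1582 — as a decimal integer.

130

1582 → 1² + 5² + 8² + 2² = 1 + 25 + 64 + 4 = 94
94 → 9² + 4² = 81 + 16 = 97
97 → 9² + 7² = 81 + 49 = 130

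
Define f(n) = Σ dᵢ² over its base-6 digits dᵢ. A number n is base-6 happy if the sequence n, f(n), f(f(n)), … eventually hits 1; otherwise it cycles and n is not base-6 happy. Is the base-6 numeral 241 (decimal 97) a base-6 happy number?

not base-6 happy

97 = (2,4,1)_6 → 2² + 4² + 1² = 4 + 16 + 1 = 21
21 = (3,3)_6 → 3² + 3² = 9 + 9 = 18
18 = (3,0)_6 → 3² + 0² = 9 + 0 = 9
9 = (1,3)_6 → 1² + 3² = 1 + 9 = 10
10 = (1,4)_6 → 1² + 4² = 1 + 16 = 17
17 = (2,5)_6 → 2² + 5² = 4 + 25 = 29
29 = (4,5)_6 → 4² + 5² = 16 + 25 = 41
41 = (1,0,5)_6 → 1² + 0² + 5² = 1 + 0 + 25 = 26
26 = (4,2)_6 → 4² + 2² = 16 + 4 = 20
20 = (3,2)_6 → 3² + 2² = 9 + 4 = 13
13 = (2,1)_6 → 2² + 1² = 4 + 1 = 5
5 = (5)_6 → 5² = 25
25 = (4,1)_6 → 4² + 1² = 16 + 1 = 17  — 17 already seen; the sequence cycles without reaching 1.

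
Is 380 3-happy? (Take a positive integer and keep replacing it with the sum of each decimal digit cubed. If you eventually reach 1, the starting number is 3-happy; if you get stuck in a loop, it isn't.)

not 3-happy

380 → 539
539 → 881
881 → 1025
1025 → 134
134 → 92
92 → 737
737 → 713
713 → 371
371 → 371  — 371 already seen; the sequence cycles without reaching 1.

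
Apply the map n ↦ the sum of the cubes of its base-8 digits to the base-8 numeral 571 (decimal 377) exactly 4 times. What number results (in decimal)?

377 = (5,7,1)_8 → 5³ + 7³ + 1³ = 469
469 = (7,2,5)_8 → 7³ + 2³ + 5³ = 476
476 = (7,3,4)_8 → 7³ + 3³ + 4³ = 434
434 = (6,6,2)_8 → 6³ + 6³ + 2³ = 440

440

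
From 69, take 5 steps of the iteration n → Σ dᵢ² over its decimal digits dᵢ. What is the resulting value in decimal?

69 → 6² + 9² = 117
117 → 1² + 1² + 7² = 51
51 → 5² + 1² = 26
26 → 2² + 6² = 40
40 → 4² + 0² = 16

16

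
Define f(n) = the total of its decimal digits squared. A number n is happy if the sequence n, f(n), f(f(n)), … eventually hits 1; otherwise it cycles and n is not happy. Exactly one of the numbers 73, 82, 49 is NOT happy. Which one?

73

73: 73 → 58 → 89 → 145 → 42 → 20 → 4 → 16 → 37 → 58  — repeats 58 (not happy)
82: 82 → 68 → 100 → 1  — reaches 1 (happy)
49: 49 → 97 → 130 → 10 → 1  — reaches 1 (happy)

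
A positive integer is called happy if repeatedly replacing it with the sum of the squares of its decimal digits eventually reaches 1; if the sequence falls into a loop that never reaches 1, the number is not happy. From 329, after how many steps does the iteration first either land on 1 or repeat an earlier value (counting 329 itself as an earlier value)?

5

329 → 3² + 2² + 9² = 9 + 4 + 81 = 94
94 → 9² + 4² = 81 + 16 = 97
97 → 9² + 7² = 81 + 49 = 130
130 → 1² + 3² + 0² = 1 + 9 + 0 = 10
10 → 1² + 0² = 1 + 0 = 1  — reached 1.
That took 5 steps.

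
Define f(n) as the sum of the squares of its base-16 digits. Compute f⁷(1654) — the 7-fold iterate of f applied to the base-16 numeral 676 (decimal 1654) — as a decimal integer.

1654 = (6,7,6)_16 → 121
121 = (7,9)_16 → 130
130 = (8,2)_16 → 68
68 = (4,4)_16 → 32
32 = (2,0)_16 → 4
4 = (4)_16 → 16
16 = (1,0)_16 → 1

1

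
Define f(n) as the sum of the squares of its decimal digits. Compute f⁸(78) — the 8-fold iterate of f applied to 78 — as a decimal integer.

78 → 7² + 8² = 49 + 64 = 113
113 → 1² + 1² + 3² = 1 + 1 + 9 = 11
11 → 1² + 1² = 1 + 1 = 2
2 → 2² = 4
4 → 4² = 16
16 → 1² + 6² = 1 + 36 = 37
37 → 3² + 7² = 9 + 49 = 58
58 → 5² + 8² = 25 + 64 = 89

89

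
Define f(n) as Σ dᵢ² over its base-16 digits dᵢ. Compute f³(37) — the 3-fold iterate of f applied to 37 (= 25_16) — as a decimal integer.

37 = (2,5)_16 → 2² + 5² = 4 + 25 = 29
29 = (1,13)_16 → 1² + 13² = 1 + 169 = 170
170 = (10,10)_16 → 10² + 10² = 100 + 100 = 200

200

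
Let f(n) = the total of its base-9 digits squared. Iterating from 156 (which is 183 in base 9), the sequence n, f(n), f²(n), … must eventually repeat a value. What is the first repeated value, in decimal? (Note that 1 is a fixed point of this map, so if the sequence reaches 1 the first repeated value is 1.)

74

156 = (1,8,3)_9 → 1² + 8² + 3² = 1 + 64 + 9 = 74
74 = (8,2)_9 → 8² + 2² = 64 + 4 = 68
68 = (7,5)_9 → 7² + 5² = 49 + 25 = 74  — 74 already appeared earlier.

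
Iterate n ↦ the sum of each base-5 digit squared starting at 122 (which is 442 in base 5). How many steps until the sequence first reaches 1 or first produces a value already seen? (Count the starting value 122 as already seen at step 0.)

7

122 = (4,4,2)_5 → 4² + 4² + 2² = 36
36 = (1,2,1)_5 → 1² + 2² + 1² = 6
6 = (1,1)_5 → 1² + 1² = 2
2 = (2)_5 → 2² = 4
4 = (4)_5 → 4² = 16
16 = (3,1)_5 → 3² + 1² = 10
10 = (2,0)_5 → 2² + 0² = 4  — 4 repeats.
That took 7 steps.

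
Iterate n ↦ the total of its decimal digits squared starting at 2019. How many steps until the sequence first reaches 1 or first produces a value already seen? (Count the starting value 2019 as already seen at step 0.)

3

2019 → 86
86 → 100
100 → 1  — reached 1.
That took 3 steps.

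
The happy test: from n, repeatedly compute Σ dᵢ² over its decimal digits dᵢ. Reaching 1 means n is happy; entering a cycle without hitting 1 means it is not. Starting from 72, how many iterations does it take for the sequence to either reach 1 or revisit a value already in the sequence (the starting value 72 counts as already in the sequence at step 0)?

72 → 7² + 2² = 49 + 4 = 53
53 → 5² + 3² = 25 + 9 = 34
34 → 3² + 4² = 9 + 16 = 25
25 → 2² + 5² = 4 + 25 = 29
29 → 2² + 9² = 4 + 81 = 85
85 → 8² + 5² = 64 + 25 = 89
89 → 8² + 9² = 64 + 81 = 145
145 → 1² + 4² + 5² = 1 + 16 + 25 = 42
42 → 4² + 2² = 16 + 4 = 20
20 → 2² + 0² = 4 + 0 = 4
4 → 4² = 16
16 → 1² + 6² = 1 + 36 = 37
37 → 3² + 7² = 9 + 49 = 58
58 → 5² + 8² = 25 + 64 = 89  — 89 repeats.
That took 14 steps.

14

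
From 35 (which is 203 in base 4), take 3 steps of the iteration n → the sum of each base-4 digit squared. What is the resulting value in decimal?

8

35 = (2,0,3)_4 → 2² + 0² + 3² = 13
13 = (3,1)_4 → 3² + 1² = 10
10 = (2,2)_4 → 2² + 2² = 8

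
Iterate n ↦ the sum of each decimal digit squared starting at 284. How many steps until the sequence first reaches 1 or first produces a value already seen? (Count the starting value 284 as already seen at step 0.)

284 → 2² + 8² + 4² = 84
84 → 8² + 4² = 80
80 → 8² + 0² = 64
64 → 6² + 4² = 52
52 → 5² + 2² = 29
29 → 2² + 9² = 85
85 → 8² + 5² = 89
89 → 8² + 9² = 145
145 → 1² + 4² + 5² = 42
42 → 4² + 2² = 20
20 → 2² + 0² = 4
4 → 4² = 16
16 → 1² + 6² = 37
37 → 3² + 7² = 58
58 → 5² + 8² = 89  — 89 repeats.
That took 15 steps.

15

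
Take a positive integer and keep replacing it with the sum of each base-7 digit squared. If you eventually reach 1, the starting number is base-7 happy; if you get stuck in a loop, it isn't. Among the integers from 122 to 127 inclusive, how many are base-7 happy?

122: 122 → 22 → 10 → 10  — not base-7 happy
123: 123 → 29 → 17 → 13 → 37 → 29  — not base-7 happy
124: 124 → 38 → 34 → 52 → 10 → 10  — not base-7 happy
125: 125 → 49 → 1  — base-7 happy
126: 126 → 20 → 40 → 50 → 2 → 4 → 16 → 8 → 2  — not base-7 happy
127: 127 → 21 → 9 → 5 → 25 → 25  — not base-7 happy
base-7 happy: 125

1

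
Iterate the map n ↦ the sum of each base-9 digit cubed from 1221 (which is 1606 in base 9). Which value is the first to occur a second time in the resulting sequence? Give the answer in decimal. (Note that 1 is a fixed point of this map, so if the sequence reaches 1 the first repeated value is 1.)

1221 = (1,6,0,6)_9 → 1³ + 6³ + 0³ + 6³ = 433
433 = (5,3,1)_9 → 5³ + 3³ + 1³ = 153
153 = (1,8,0)_9 → 1³ + 8³ + 0³ = 513
513 = (6,3,0)_9 → 6³ + 3³ + 0³ = 243
243 = (3,0,0)_9 → 3³ + 0³ + 0³ = 27
27 = (3,0)_9 → 3³ + 0³ = 27  — 27 already appeared earlier.

27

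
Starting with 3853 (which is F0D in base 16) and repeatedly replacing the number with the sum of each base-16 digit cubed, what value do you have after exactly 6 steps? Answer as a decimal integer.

1189

3853 = (15,0,13)_16 → 15³ + 0³ + 13³ = 5572
5572 = (1,5,12,4)_16 → 1³ + 5³ + 12³ + 4³ = 1918
1918 = (7,7,14)_16 → 7³ + 7³ + 14³ = 3430
3430 = (13,6,6)_16 → 13³ + 6³ + 6³ = 2629
2629 = (10,4,5)_16 → 10³ + 4³ + 5³ = 1189
1189 = (4,10,5)_16 → 4³ + 10³ + 5³ = 1189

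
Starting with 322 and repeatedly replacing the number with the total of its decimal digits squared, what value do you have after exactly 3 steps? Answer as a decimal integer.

322 → 3² + 2² + 2² = 9 + 4 + 4 = 17
17 → 1² + 7² = 1 + 49 = 50
50 → 5² + 0² = 25 + 0 = 25

25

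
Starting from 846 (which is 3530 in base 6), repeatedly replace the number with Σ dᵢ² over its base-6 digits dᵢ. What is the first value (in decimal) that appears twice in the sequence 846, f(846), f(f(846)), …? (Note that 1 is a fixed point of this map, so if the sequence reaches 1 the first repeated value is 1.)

846 = (3,5,3,0)_6 → 3² + 5² + 3² + 0² = 9 + 25 + 9 + 0 = 43
43 = (1,1,1)_6 → 1² + 1² + 1² = 1 + 1 + 1 = 3
3 = (3)_6 → 3² = 9
9 = (1,3)_6 → 1² + 3² = 1 + 9 = 10
10 = (1,4)_6 → 1² + 4² = 1 + 16 = 17
17 = (2,5)_6 → 2² + 5² = 4 + 25 = 29
29 = (4,5)_6 → 4² + 5² = 16 + 25 = 41
41 = (1,0,5)_6 → 1² + 0² + 5² = 1 + 0 + 25 = 26
26 = (4,2)_6 → 4² + 2² = 16 + 4 = 20
20 = (3,2)_6 → 3² + 2² = 9 + 4 = 13
13 = (2,1)_6 → 2² + 1² = 4 + 1 = 5
5 = (5)_6 → 5² = 25
25 = (4,1)_6 → 4² + 1² = 16 + 1 = 17  — 17 already appeared earlier.

17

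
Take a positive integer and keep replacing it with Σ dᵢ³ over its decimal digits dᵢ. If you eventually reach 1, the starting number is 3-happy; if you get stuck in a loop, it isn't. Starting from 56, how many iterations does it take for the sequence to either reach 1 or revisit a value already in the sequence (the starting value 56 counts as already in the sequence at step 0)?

56 → 5³ + 6³ = 341
341 → 3³ + 4³ + 1³ = 92
92 → 9³ + 2³ = 737
737 → 7³ + 3³ + 7³ = 713
713 → 7³ + 1³ + 3³ = 371
371 → 3³ + 7³ + 1³ = 371  — 371 repeats.
That took 6 steps.

6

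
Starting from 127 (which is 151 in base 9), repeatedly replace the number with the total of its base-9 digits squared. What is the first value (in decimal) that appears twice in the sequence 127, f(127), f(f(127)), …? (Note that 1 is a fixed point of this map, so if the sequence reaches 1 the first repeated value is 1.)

127 = (1,5,1)_9 → 1² + 5² + 1² = 1 + 25 + 1 = 27
27 = (3,0)_9 → 3² + 0² = 9 + 0 = 9
9 = (1,0)_9 → 1² + 0² = 1 + 0 = 1  — reached the fixed point 1.
1 → 1, so 1 is the first repeated value.

1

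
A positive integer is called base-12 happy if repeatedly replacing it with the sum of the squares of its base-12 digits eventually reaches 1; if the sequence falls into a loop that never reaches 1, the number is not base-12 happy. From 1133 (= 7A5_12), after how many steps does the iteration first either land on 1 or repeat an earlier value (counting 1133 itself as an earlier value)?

12

1133 = (7,10,5)_12 → 7² + 10² + 5² = 174
174 = (1,2,6)_12 → 1² + 2² + 6² = 41
41 = (3,5)_12 → 3² + 5² = 34
34 = (2,10)_12 → 2² + 10² = 104
104 = (8,8)_12 → 8² + 8² = 128
128 = (10,8)_12 → 10² + 8² = 164
164 = (1,1,8)_12 → 1² + 1² + 8² = 66
66 = (5,6)_12 → 5² + 6² = 61
61 = (5,1)_12 → 5² + 1² = 26
26 = (2,2)_12 → 2² + 2² = 8
8 = (8)_12 → 8² = 64
64 = (5,4)_12 → 5² + 4² = 41  — 41 repeats.
That took 12 steps.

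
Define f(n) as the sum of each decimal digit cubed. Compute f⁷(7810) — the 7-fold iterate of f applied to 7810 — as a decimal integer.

7810 → 7³ + 8³ + 1³ + 0³ = 343 + 512 + 1 + 0 = 856
856 → 8³ + 5³ + 6³ = 512 + 125 + 216 = 853
853 → 8³ + 5³ + 3³ = 512 + 125 + 27 = 664
664 → 6³ + 6³ + 4³ = 216 + 216 + 64 = 496
496 → 4³ + 9³ + 6³ = 64 + 729 + 216 = 1009
1009 → 1³ + 0³ + 0³ + 9³ = 1 + 0 + 0 + 729 = 730
730 → 7³ + 3³ + 0³ = 343 + 27 + 0 = 370

370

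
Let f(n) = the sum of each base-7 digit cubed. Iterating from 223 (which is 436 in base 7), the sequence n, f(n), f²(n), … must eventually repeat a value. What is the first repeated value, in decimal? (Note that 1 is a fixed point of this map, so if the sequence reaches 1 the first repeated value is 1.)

1

223 = (4,3,6)_7 → 307
307 = (6,1,6)_7 → 433
433 = (1,1,5,6)_7 → 343
343 = (1,0,0,0)_7 → 1  — reached the fixed point 1.
1 → 1, so 1 is the first repeated value.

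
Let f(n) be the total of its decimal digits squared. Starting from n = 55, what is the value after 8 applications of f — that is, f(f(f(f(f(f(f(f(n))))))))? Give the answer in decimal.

20

55 → 50
50 → 25
25 → 29
29 → 85
85 → 89
89 → 145
145 → 42
42 → 20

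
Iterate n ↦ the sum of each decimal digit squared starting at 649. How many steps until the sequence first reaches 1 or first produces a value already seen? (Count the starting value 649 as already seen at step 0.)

6

649 → 6² + 4² + 9² = 36 + 16 + 81 = 133
133 → 1² + 3² + 3² = 1 + 9 + 9 = 19
19 → 1² + 9² = 1 + 81 = 82
82 → 8² + 2² = 64 + 4 = 68
68 → 6² + 8² = 36 + 64 = 100
100 → 1² + 0² + 0² = 1 + 0 + 0 = 1  — reached 1.
That took 6 steps.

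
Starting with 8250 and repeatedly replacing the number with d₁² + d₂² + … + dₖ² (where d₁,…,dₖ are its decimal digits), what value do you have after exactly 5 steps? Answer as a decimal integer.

8250 → 8² + 2² + 5² + 0² = 64 + 4 + 25 + 0 = 93
93 → 9² + 3² = 81 + 9 = 90
90 → 9² + 0² = 81 + 0 = 81
81 → 8² + 1² = 64 + 1 = 65
65 → 6² + 5² = 36 + 25 = 61

61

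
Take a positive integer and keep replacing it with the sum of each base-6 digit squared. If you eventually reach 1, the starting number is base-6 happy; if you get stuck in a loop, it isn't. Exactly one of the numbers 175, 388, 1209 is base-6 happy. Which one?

175: 175 → 42 → 2 → 4 → 16 → 20 → 13 → 5 → 25 → 17 → 29 → 41 → 26 → 20  — repeats 20 (not base-6 happy)
388: 388 → 49 → 6 → 1  — reaches 1 (base-6 happy)
1209: 1209 → 52 → 21 → 18 → 9 → 10 → 17 → 29 → 41 → 26 → 20 → 13 → 5 → 25 → 17  — repeats 17 (not base-6 happy)

388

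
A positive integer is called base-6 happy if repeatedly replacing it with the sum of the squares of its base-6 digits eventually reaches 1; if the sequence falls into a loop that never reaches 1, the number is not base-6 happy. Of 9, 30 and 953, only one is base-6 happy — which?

953

9: 9 → 10 → 17 → 29 → 41 → 26 → 20 → 13 → 5 → 25 → 17  — repeats 17 (not base-6 happy)
30: 30 → 25 → 17 → 29 → 41 → 26 → 20 → 13 → 5 → 25  — repeats 25 (not base-6 happy)
953: 953 → 49 → 6 → 1  — reaches 1 (base-6 happy)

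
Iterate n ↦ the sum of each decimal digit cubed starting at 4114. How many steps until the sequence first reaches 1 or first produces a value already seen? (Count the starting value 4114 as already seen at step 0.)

4114 → 4³ + 1³ + 1³ + 4³ = 64 + 1 + 1 + 64 = 130
130 → 1³ + 3³ + 0³ = 1 + 27 + 0 = 28
28 → 2³ + 8³ = 8 + 512 = 520
520 → 5³ + 2³ + 0³ = 125 + 8 + 0 = 133
133 → 1³ + 3³ + 3³ = 1 + 27 + 27 = 55
55 → 5³ + 5³ = 125 + 125 = 250
250 → 2³ + 5³ + 0³ = 8 + 125 + 0 = 133  — 133 repeats.
That took 7 steps.

7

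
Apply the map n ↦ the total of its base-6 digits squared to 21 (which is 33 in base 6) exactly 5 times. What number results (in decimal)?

29

21 = (3,3)_6 → 3² + 3² = 9 + 9 = 18
18 = (3,0)_6 → 3² + 0² = 9 + 0 = 9
9 = (1,3)_6 → 1² + 3² = 1 + 9 = 10
10 = (1,4)_6 → 1² + 4² = 1 + 16 = 17
17 = (2,5)_6 → 2² + 5² = 4 + 25 = 29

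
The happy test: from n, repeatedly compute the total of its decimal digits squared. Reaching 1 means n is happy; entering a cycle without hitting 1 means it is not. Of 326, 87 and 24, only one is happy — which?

326: 326 → 49 → 97 → 130 → 10 → 1  — reaches 1 (happy)
87: 87 → 113 → 11 → 2 → 4 → 16 → 37 → 58 → 89 → 145 → 42 → 20 → 4  — repeats 4 (not happy)
24: 24 → 20 → 4 → 16 → 37 → 58 → 89 → 145 → 42 → 20  — repeats 20 (not happy)

326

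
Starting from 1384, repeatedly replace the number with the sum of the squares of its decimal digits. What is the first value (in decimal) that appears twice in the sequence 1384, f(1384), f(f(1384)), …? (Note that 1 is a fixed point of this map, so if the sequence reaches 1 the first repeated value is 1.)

37

1384 → 1² + 3² + 8² + 4² = 1 + 9 + 64 + 16 = 90
90 → 9² + 0² = 81 + 0 = 81
81 → 8² + 1² = 64 + 1 = 65
65 → 6² + 5² = 36 + 25 = 61
61 → 6² + 1² = 36 + 1 = 37
37 → 3² + 7² = 9 + 49 = 58
58 → 5² + 8² = 25 + 64 = 89
89 → 8² + 9² = 64 + 81 = 145
145 → 1² + 4² + 5² = 1 + 16 + 25 = 42
42 → 4² + 2² = 16 + 4 = 20
20 → 2² + 0² = 4 + 0 = 4
4 → 4² = 16
16 → 1² + 6² = 1 + 36 = 37  — 37 already appeared earlier.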